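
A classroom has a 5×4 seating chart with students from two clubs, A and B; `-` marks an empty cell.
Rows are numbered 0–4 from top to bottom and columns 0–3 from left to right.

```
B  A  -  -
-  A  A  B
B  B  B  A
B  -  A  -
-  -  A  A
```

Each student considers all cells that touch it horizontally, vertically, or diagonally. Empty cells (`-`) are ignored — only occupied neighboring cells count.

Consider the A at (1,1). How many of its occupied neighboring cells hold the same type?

Occupied neighbors of (1,1): (0,0)=B, (0,1)=A, (1,2)=A, (2,0)=B, (2,1)=B, (2,2)=B.
Same type (A): 2 of 6.

2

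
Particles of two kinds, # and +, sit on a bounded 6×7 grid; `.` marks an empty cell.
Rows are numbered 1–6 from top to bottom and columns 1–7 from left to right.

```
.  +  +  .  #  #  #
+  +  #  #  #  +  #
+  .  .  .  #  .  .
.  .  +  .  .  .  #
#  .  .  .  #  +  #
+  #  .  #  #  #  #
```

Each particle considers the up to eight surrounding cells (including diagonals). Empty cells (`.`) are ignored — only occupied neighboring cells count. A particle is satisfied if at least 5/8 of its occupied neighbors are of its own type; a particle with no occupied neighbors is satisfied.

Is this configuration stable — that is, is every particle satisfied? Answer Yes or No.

Row 1: (1,2)+ 3/4 satisfied · (1,3)+ 2/4 not · (1,5)# 3/4 satisfied · (1,6)# 4/5 satisfied · (1,7)# 2/3 satisfied
Row 2: (2,1)+ 3/3 satisfied · (2,2)+ 4/5 satisfied · (2,3)# 1/4 not · (2,4)# 4/5 satisfied · (2,5)# 4/5 satisfied · (2,6)+ 0/6 not · (2,7)# 2/3 satisfied
Row 3: (3,1)+ 2/2 satisfied · (3,5)# 2/3 satisfied
Row 4: (4,3)+ 0/0 satisfied · (4,7)# 1/2 not
Row 5: (5,1)# 1/2 not · (5,5)# 3/4 satisfied · (5,6)+ 0/6 not · (5,7)# 3/4 satisfied
Row 6: (6,1)+ 0/2 not · (6,2)# 1/2 not · (6,4)# 2/2 satisfied · (6,5)# 3/4 satisfied · (6,6)# 4/5 satisfied · (6,7)# 2/3 satisfied
For instance (1,3) has only 2/4 same-type neighbors, below 5/8.

No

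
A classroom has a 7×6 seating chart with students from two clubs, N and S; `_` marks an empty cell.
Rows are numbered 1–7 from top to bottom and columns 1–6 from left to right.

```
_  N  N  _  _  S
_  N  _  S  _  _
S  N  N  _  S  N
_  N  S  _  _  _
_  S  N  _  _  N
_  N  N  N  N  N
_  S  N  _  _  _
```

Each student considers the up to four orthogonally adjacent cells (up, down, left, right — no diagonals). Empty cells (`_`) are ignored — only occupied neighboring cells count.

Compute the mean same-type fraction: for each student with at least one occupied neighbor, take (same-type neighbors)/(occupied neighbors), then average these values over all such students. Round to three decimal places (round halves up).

0.538

(1,2)N 2/2
(1,3)N 1/1
(1,6)S — no occupied neighbors
(2,2)N 2/2
(2,4)S — no occupied neighbors
(3,1)S 0/1
(3,2)N 3/4
(3,3)N 1/2
(3,5)S 0/1
(3,6)N 0/1
(4,2)N 1/3
(4,3)S 0/3
(5,2)S 0/3
(5,3)N 1/3
(5,6)N 1/1
(6,2)N 1/3
(6,3)N 4/4
(6,4)N 2/2
(6,5)N 2/2
(6,6)N 2/2
(7,2)S 0/2
(7,3)N 1/2
Sum over 20 students: 2/2 + 1/1 + 2/2 + 0/1 + 3/4 + 1/2 + 0/1 + 0/1 + 1/3 + 0/3 + 0/3 + 1/3 + 1/1 + 1/3 + 4/4 + 2/2 + 2/2 + 2/2 + 0/2 + 1/2 = 43/4; mean = 43/4 ÷ 20 = 43/80 = 0.5375 → 0.538.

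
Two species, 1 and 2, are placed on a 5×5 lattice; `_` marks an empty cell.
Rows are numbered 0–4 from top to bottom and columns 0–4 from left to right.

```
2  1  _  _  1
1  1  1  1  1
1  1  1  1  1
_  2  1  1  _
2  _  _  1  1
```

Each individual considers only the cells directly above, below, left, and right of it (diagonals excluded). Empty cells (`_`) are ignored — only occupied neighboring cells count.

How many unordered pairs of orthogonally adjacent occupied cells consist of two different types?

Scan each occupied cell's neighbors to the right and below so each pair is counted once.
From row 0: 2 unlike of 4 pairs (running 2/4).
From row 1: 0 unlike of 9 pairs (running 2/13).
From row 2: 1 unlike of 7 pairs (running 3/20).
From row 3: 1 unlike of 3 pairs (running 4/23).
From row 4: 0 unlike of 1 pairs (running 4/24).
Total adjacent occupied pairs: 24; unlike-type pairs: 4.

4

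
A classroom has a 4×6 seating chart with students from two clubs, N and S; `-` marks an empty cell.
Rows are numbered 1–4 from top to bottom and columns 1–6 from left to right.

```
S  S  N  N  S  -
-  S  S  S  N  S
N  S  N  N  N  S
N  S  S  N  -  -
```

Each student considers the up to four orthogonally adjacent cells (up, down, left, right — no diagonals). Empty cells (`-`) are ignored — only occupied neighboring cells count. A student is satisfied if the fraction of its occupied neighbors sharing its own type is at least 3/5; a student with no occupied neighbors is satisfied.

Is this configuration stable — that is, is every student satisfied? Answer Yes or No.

No

(1,1)S 1/1 ok
(1,2)S 2/3 ok
(1,3)N 1/3 unhappy
(1,4)N 1/3 unhappy
(1,5)S 0/2 unhappy
(2,2)S 3/3 ok
(2,3)S 2/4 unhappy
(2,4)S 1/4 unhappy
(2,5)N 1/4 unhappy
(2,6)S 1/2 unhappy
(3,1)N 1/2 unhappy
(3,2)S 2/4 unhappy
(3,3)N 1/4 unhappy
(3,4)N 3/4 ok
(3,5)N 2/3 ok
(3,6)S 1/2 unhappy
(4,1)N 1/2 unhappy
(4,2)S 2/3 ok
(4,3)S 1/3 unhappy
(4,4)N 1/2 unhappy
For instance (1,3) has only 1/3 same-type neighbors, below 3/5.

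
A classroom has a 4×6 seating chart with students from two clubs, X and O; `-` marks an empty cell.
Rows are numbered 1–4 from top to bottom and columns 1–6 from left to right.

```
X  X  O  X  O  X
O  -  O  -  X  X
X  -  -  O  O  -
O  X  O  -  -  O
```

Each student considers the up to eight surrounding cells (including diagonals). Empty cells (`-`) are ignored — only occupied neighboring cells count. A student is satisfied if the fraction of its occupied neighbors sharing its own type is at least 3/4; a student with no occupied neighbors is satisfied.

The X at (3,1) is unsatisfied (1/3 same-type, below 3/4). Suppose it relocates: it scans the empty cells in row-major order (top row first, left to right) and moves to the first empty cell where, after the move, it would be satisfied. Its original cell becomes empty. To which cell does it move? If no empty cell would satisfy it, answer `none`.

Vacating (3,1). Empty cells in order:
  (2,2): 2/5 same-type → still unsatisfied.
  (2,4): 2/7 same-type → still unsatisfied.
  (3,2): 1/5 same-type → still unsatisfied.
  (3,3): 1/4 same-type → still unsatisfied.
  (3,6): 2/4 same-type → still unsatisfied.
  (4,4): 0/3 same-type → still unsatisfied.
  (4,5): 0/3 same-type → still unsatisfied.

none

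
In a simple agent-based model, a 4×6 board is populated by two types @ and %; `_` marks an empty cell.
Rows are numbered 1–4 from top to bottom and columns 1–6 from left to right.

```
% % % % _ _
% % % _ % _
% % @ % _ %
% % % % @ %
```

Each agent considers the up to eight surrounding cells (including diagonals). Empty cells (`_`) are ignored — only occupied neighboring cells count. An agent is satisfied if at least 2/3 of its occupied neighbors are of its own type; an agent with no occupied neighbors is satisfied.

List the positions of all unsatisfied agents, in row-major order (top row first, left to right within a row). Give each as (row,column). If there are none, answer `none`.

(1,1)% 3/3 ✓
(1,2)% 5/5 ✓
(1,3)% 4/4 ✓
(1,4)% 3/3 ✓
(2,1)% 5/5 ✓
(2,2)% 7/8 ✓
(2,3)% 6/7 ✓
(2,5)% 3/3 ✓
(3,1)% 5/5 ✓
(3,2)% 7/8 ✓
(3,3)@ 0/7 ✗
(3,4)% 4/6 ✓
(3,6)% 2/3 ✓
(4,1)% 3/3 ✓
(4,2)% 4/5 ✓
(4,3)% 4/5 ✓
(4,4)% 2/4 ✗
(4,5)@ 0/4 ✗
(4,6)% 1/2 ✗

(3,3), (4,4), (4,5), (4,6)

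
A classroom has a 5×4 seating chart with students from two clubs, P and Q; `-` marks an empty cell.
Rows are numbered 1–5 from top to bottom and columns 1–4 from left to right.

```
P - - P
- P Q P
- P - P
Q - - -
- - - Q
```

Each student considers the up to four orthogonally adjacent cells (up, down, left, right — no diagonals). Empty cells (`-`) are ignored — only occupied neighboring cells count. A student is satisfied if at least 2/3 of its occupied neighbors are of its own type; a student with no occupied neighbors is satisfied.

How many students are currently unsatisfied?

2

Row 1: (1,1)P 0/0 ✓ · (1,4)P 1/1 ✓
Row 2: (2,2)P 1/2 ✗ · (2,3)Q 0/2 ✗ · (2,4)P 2/3 ✓
Row 3: (3,2)P 1/1 ✓ · (3,4)P 1/1 ✓
Row 4: (4,1)Q 0/0 ✓
Row 5: (5,4)Q 0/0 ✓
Unsatisfied: (2,2), (2,3) — 2 in total.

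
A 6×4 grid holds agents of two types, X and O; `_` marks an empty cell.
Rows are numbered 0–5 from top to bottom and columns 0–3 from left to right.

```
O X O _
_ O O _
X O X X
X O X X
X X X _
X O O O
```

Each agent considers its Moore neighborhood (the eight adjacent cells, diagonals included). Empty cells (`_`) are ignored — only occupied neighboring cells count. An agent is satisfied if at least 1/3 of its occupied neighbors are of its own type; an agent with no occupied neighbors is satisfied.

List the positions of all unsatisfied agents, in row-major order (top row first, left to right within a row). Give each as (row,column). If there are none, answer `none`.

(0,0)O 1/2 ok
(0,1)X 0/4 unhappy
(0,2)O 2/3 ok
(1,1)O 4/7 ok
(1,2)O 3/6 ok
(2,0)X 1/4 unhappy
(2,1)O 3/7 ok
(2,2)X 3/7 ok
(2,3)X 3/4 ok
(3,0)X 3/5 ok
(3,1)O 1/8 unhappy
(3,2)X 5/7 ok
(3,3)X 4/4 ok
(4,0)X 3/5 ok
(4,1)X 5/8 ok
(4,2)X 3/7 ok
(5,0)X 2/3 ok
(5,1)O 1/5 unhappy
(5,2)O 2/4 ok
(5,3)O 1/2 ok

(0,1), (2,0), (3,1), (5,1)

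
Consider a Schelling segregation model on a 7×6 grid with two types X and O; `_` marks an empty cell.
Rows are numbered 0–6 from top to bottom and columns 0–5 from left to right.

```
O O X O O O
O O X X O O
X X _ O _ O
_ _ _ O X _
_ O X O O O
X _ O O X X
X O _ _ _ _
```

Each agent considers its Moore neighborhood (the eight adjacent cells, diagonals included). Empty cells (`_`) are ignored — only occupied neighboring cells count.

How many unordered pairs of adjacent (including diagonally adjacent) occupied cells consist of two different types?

35

Scan each occupied cell's neighbors to the right and below (and the two forward diagonals) so each pair is counted once.
From row 0: 7 unlike of 21 pairs (running 7/21).
From row 1: 8 unlike of 15 pairs (running 15/36).
From row 2: 2 unlike of 4 pairs (running 17/40).
From row 3: 5 unlike of 7 pairs (running 22/47).
From row 4: 10 unlike of 16 pairs (running 32/63).
From row 5: 2 unlike of 6 pairs (running 34/69).
From row 6: 1 unlike of 1 pairs (running 35/70).
Total adjacent occupied pairs: 70; unlike-type pairs: 35.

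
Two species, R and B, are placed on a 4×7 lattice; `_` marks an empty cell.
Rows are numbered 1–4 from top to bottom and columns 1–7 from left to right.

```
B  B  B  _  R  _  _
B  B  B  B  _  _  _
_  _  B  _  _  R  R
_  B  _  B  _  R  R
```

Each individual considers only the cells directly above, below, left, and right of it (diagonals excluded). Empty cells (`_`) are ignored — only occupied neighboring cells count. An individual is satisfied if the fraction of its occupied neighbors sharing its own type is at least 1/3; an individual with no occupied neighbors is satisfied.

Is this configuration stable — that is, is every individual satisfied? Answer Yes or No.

Yes

(1,1)B 2/2 ok
(1,2)B 3/3 ok
(1,3)B 2/2 ok
(1,5)R 0/0 ok
(2,1)B 2/2 ok
(2,2)B 3/3 ok
(2,3)B 4/4 ok
(2,4)B 1/1 ok
(3,3)B 1/1 ok
(3,6)R 2/2 ok
(3,7)R 2/2 ok
(4,2)B 0/0 ok
(4,4)B 0/0 ok
(4,6)R 2/2 ok
(4,7)R 2/2 ok
All meet the threshold, so the configuration is stable.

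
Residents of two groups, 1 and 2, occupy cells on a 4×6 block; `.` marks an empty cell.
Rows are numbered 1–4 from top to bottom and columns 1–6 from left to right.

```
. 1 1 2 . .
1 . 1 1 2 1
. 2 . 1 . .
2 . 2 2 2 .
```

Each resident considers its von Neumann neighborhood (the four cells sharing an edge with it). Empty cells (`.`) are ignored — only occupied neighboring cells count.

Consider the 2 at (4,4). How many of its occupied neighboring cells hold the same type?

Occupied neighbors of (4,4): (3,4)=1, (4,3)=2, (4,5)=2.
Same type (2): 2 of 3.

2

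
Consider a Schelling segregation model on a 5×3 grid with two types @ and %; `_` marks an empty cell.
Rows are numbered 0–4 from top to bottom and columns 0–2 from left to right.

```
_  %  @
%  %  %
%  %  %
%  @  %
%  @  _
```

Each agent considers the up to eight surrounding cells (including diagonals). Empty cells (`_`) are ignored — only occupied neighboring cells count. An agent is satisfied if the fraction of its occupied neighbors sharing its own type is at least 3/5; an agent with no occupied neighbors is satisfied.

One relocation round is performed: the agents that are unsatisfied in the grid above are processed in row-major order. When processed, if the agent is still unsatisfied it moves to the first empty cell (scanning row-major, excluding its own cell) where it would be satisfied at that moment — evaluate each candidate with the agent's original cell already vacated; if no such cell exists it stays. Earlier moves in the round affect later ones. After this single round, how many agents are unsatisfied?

Initially unsatisfied (in order): (0,2), (3,1), (3,2), (4,0), (4,1).
  (0,2) → (4,2).
  (3,1): no empty cell satisfies it; stays.
  (3,2) → (0,0).
  (4,0) → (0,2).
  (4,1): now satisfied by earlier moves; stays.
Resulting grid:
% % %
% % %
% % %
% @ _
_ @ @
Unsatisfied now: (3,0), (3,1).

2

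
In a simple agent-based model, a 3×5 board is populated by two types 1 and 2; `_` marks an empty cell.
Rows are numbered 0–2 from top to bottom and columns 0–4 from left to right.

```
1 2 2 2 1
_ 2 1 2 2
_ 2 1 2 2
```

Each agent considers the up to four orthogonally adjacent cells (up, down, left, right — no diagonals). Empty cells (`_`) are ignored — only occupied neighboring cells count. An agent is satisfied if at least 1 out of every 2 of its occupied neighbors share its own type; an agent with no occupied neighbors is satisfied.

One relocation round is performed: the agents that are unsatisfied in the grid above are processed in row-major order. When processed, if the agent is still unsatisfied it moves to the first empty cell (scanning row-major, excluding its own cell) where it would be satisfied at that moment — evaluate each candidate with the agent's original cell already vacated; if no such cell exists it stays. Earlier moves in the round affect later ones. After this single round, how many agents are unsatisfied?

2

Initially unsatisfied (in order): (0,0), (0,4), (1,2), (2,2).
  (0,0): no empty cell satisfies it; stays.
  (0,4) → (1,0).
  (1,2) → (2,0).
  (2,2): no empty cell satisfies it; stays.
Resulting grid:
1 2 2 2 _
1 2 _ 2 2
1 2 1 2 2
Unsatisfied now: (2,1), (2,2).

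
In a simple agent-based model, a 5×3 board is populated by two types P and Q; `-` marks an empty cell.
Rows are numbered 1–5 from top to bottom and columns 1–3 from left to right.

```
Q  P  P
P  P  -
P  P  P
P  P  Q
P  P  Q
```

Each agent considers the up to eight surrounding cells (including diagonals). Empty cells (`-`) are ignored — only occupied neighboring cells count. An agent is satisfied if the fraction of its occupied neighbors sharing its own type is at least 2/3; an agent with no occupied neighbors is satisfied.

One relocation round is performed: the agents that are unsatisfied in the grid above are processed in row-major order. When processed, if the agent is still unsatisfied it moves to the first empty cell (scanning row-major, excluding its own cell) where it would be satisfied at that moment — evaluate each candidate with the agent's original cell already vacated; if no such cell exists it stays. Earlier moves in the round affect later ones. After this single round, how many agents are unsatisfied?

3

Initially unsatisfied (in order): (1,1), (4,3), (5,2), (5,3).
  (1,1): no empty cell satisfies it; stays.
  (4,3): no empty cell satisfies it; stays.
  (5,2) → (2,3).
  (5,3): no empty cell satisfies it; stays.
Resulting grid:
Q P P
P P P
P P P
P P Q
P - Q
Unsatisfied now: (1,1), (4,3), (5,3).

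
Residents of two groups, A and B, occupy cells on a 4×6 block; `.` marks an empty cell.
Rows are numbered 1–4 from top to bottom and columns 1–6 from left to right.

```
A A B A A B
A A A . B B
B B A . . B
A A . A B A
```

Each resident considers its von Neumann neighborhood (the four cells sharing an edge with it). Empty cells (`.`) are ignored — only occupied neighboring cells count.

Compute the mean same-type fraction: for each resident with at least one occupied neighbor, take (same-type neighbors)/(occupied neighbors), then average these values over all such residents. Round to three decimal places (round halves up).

0.458

Row 1: (1,1)A 2/2 · (1,2)A 2/3 · (1,3)B 0/3 · (1,4)A 1/2 · (1,5)A 1/3 · (1,6)B 1/2
Row 2: (2,1)A 2/3 · (2,2)A 3/4 · (2,3)A 2/3 · (2,5)B 1/2 · (2,6)B 3/3
Row 3: (3,1)B 1/3 · (3,2)B 1/4 · (3,3)A 1/2 · (3,6)B 1/2
Row 4: (4,1)A 1/2 · (4,2)A 1/2 · (4,4)A 0/1 · (4,5)B 0/2 · (4,6)A 0/2
Sum over 20 residents: 2/2 + 2/3 + 0/3 + 1/2 + 1/3 + 1/2 + 2/3 + 3/4 + 2/3 + 1/2 + 3/3 + 1/3 + 1/4 + 1/2 + 1/2 + 1/2 + 1/2 + 0/1 + 0/2 + 0/2 = 55/6; mean = 55/6 ÷ 20 = 11/24 = 0.458333… → 0.458.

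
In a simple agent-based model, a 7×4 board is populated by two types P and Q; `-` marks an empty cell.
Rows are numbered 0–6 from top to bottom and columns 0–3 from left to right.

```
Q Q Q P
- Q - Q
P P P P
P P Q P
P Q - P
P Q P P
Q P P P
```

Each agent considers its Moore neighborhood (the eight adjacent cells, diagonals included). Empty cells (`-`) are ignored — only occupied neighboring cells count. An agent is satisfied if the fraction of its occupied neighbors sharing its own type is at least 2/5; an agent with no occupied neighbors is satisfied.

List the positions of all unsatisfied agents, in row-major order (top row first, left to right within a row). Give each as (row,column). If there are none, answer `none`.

(0,3), (1,3), (3,2), (4,1), (5,1), (6,0)

(0,0)Q 2/2 ✓
(0,1)Q 3/3 ✓
(0,2)Q 3/4 ✓
(0,3)P 0/2 ✗
(1,1)Q 3/6 ✓
(1,3)Q 1/4 ✗
(2,0)P 3/4 ✓
(2,1)P 4/6 ✓
(2,2)P 4/7 ✓
(2,3)P 2/4 ✓
(3,0)P 4/5 ✓
(3,1)P 5/7 ✓
(3,2)Q 1/7 ✗
(3,3)P 3/4 ✓
(4,0)P 3/5 ✓
(4,1)Q 2/7 ✗
(4,3)P 3/4 ✓
(5,0)P 2/5 ✓
(5,1)Q 2/7 ✗
(5,2)P 5/7 ✓
(5,3)P 4/4 ✓
(6,0)Q 1/3 ✗
(6,1)P 3/5 ✓
(6,2)P 4/5 ✓
(6,3)P 3/3 ✓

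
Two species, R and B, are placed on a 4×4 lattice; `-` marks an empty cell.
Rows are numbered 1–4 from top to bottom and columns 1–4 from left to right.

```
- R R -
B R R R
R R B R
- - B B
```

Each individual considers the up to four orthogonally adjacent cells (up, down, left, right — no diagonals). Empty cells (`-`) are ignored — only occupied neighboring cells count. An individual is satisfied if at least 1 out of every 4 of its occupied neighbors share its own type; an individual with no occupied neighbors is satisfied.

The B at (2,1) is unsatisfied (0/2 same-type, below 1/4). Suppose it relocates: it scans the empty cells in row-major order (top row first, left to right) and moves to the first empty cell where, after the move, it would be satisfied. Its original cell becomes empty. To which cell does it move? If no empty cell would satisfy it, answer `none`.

Vacating (2,1). Empty cells in order:
  (1,1): 0/1 same-type → still unsatisfied.
  (1,4): 0/2 same-type → still unsatisfied.
  (4,1): 0/1 same-type → still unsatisfied.
  (4,2): 1/2 same-type → satisfied — stop here.

(4,2)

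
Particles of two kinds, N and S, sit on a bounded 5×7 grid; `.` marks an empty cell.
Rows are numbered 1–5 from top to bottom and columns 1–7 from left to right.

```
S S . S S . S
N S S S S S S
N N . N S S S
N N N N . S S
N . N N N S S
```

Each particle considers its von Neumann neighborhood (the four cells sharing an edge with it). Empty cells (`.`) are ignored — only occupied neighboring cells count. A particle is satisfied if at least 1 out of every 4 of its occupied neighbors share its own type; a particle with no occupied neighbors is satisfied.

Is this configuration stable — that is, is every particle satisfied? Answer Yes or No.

Yes

Row 1: (1,1)S 1/2 ok · (1,2)S 2/2 ok · (1,4)S 2/2 ok · (1,5)S 2/2 ok · (1,7)S 1/1 ok
Row 2: (2,1)N 1/3 ok · (2,2)S 2/4 ok · (2,3)S 2/2 ok · (2,4)S 3/4 ok · (2,5)S 4/4 ok · (2,6)S 3/3 ok · (2,7)S 3/3 ok
Row 3: (3,1)N 3/3 ok · (3,2)N 2/3 ok · (3,4)N 1/3 ok · (3,5)S 2/3 ok · (3,6)S 4/4 ok · (3,7)S 3/3 ok
Row 4: (4,1)N 3/3 ok · (4,2)N 3/3 ok · (4,3)N 3/3 ok · (4,4)N 3/3 ok · (4,6)S 3/3 ok · (4,7)S 3/3 ok
Row 5: (5,1)N 1/1 ok · (5,3)N 2/2 ok · (5,4)N 3/3 ok · (5,5)N 1/2 ok · (5,6)S 2/3 ok · (5,7)S 2/2 ok
All meet the threshold, so the configuration is stable.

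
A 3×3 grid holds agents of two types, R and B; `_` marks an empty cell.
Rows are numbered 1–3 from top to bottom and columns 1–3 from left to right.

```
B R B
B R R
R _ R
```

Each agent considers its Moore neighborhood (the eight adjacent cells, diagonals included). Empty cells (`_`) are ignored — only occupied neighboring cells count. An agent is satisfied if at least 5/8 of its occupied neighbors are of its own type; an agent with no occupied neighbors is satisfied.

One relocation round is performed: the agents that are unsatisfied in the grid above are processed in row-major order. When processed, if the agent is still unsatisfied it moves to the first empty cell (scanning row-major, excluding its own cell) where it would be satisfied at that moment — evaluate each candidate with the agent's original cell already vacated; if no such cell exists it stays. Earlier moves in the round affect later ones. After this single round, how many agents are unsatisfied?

Initially unsatisfied (in order): (1,1), (1,2), (1,3), (2,1), (2,2), (3,1).
  (1,1): no empty cell satisfies it; stays.
  (1,2) → (3,2).
  (1,3): no empty cell satisfies it; stays.
  (2,1): no empty cell satisfies it; stays.
  (2,2): no empty cell satisfies it; stays.
  (3,1): now satisfied by earlier moves; stays.
Resulting grid:
B _ B
B R R
R R R
Unsatisfied now: (1,1), (1,3), (2,1), (2,2).

4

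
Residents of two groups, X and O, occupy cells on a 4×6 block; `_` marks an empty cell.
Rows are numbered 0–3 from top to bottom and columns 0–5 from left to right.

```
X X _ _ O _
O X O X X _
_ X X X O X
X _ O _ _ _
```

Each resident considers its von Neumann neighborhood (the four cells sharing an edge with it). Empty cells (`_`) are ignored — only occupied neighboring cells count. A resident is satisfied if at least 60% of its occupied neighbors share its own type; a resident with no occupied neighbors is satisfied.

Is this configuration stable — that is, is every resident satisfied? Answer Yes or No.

Row 0: (0,0)X 1/2 ✗ · (0,1)X 2/2 ✓ · (0,4)O 0/1 ✗
Row 1: (1,0)O 0/2 ✗ · (1,1)X 2/4 ✗ · (1,2)O 0/3 ✗ · (1,3)X 2/3 ✓ · (1,4)X 1/3 ✗
Row 2: (2,1)X 2/2 ✓ · (2,2)X 2/4 ✗ · (2,3)X 2/3 ✓ · (2,4)O 0/3 ✗ · (2,5)X 0/1 ✗
Row 3: (3,0)X 0/0 ✓ · (3,2)O 0/1 ✗
For instance (0,0) has only 1/2 same-type neighbors, below 3/5.

No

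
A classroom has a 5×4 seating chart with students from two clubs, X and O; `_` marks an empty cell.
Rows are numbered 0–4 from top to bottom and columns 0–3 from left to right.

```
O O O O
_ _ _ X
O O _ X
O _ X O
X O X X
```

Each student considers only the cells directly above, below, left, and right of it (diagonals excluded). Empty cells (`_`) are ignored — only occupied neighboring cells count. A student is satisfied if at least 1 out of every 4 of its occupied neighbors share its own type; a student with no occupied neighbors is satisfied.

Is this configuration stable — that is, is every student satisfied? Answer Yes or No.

No

Row 0: (0,0)O 1/1 ✓ · (0,1)O 2/2 ✓ · (0,2)O 2/2 ✓ · (0,3)O 1/2 ✓
Row 1: (1,3)X 1/2 ✓
Row 2: (2,0)O 2/2 ✓ · (2,1)O 1/1 ✓ · (2,3)X 1/2 ✓
Row 3: (3,0)O 1/2 ✓ · (3,2)X 1/2 ✓ · (3,3)O 0/3 ✗
Row 4: (4,0)X 0/2 ✗ · (4,1)O 0/2 ✗ · (4,2)X 2/3 ✓ · (4,3)X 1/2 ✓
For instance (3,3) has only 0/3 same-type neighbors, below 1/4.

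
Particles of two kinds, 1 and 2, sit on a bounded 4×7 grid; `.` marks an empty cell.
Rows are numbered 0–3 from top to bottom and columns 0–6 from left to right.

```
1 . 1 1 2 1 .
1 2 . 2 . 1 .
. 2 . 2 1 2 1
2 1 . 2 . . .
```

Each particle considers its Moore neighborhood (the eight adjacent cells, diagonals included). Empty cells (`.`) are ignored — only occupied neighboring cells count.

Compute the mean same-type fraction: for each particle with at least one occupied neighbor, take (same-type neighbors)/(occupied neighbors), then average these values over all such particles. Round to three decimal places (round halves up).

(0,0)1 1/2
(0,2)1 1/3
(0,3)1 1/3
(0,4)2 1/4
(0,5)1 1/2
(1,0)1 1/3
(1,1)2 1/4
(1,3)2 2/5
(1,5)1 3/5
(2,1)2 2/4
(2,3)2 2/3
(2,4)1 1/5
(2,5)2 0/3
(2,6)1 1/2
(3,0)2 1/2
(3,1)1 0/2
(3,3)2 1/2
Sum over 17 particles: 1/2 + 1/3 + 1/3 + 1/4 + 1/2 + 1/3 + 1/4 + 2/5 + 3/5 + 2/4 + 2/3 + 1/5 + 0/3 + 1/2 + 1/2 + 0/2 + 1/2 = 191/30; mean = 191/30 ÷ 17 = 191/510 = 0.374509… → 0.375.

0.375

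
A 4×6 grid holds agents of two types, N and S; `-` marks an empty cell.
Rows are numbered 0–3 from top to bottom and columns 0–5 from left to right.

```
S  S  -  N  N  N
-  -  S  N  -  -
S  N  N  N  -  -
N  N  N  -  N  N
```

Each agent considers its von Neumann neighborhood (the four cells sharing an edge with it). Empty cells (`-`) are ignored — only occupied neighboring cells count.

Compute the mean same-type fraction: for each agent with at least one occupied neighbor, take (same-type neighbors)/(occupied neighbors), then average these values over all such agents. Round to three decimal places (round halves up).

0.786

(0,0)S 1/1
(0,1)S 1/1
(0,3)N 2/2
(0,4)N 2/2
(0,5)N 1/1
(1,2)S 0/2
(1,3)N 2/3
(2,0)S 0/2
(2,1)N 2/3
(2,2)N 3/4
(2,3)N 2/2
(3,0)N 1/2
(3,1)N 3/3
(3,2)N 2/2
(3,4)N 1/1
(3,5)N 1/1
Sum over 16 agents: 1/1 + 1/1 + 2/2 + 2/2 + 1/1 + 0/2 + 2/3 + 0/2 + 2/3 + 3/4 + 2/2 + 1/2 + 3/3 + 2/2 + 1/1 + 1/1 = 151/12; mean = 151/12 ÷ 16 = 151/192 = 0.786458… → 0.786.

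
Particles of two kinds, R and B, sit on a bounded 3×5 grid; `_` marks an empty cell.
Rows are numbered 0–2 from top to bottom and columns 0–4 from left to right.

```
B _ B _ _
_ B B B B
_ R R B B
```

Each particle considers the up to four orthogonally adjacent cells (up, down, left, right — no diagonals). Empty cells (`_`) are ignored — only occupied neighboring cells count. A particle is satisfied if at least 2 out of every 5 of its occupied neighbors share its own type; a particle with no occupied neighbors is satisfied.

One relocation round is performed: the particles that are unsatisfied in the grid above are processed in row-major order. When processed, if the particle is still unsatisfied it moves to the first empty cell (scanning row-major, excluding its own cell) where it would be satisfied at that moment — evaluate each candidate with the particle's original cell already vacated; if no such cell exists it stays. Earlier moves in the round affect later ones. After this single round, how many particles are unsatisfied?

Initially unsatisfied (in order): (2,2).
  (2,2) → (2,0).
Resulting grid:
B _ B _ _
_ B B B B
R R _ B B
All satisfied now.

0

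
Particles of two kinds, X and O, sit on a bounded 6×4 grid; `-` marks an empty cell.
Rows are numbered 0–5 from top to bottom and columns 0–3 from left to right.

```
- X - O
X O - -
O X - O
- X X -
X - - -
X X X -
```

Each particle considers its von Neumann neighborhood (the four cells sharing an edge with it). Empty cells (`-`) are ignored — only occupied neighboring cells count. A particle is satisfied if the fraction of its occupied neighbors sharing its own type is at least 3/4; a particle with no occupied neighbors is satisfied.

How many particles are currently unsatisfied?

(0,1)X 0/1 ✗
(0,3)O 0/0 ✓
(1,0)X 0/2 ✗
(1,1)O 0/3 ✗
(2,0)O 0/2 ✗
(2,1)X 1/3 ✗
(2,3)O 0/0 ✓
(3,1)X 2/2 ✓
(3,2)X 1/1 ✓
(4,0)X 1/1 ✓
(5,0)X 2/2 ✓
(5,1)X 2/2 ✓
(5,2)X 1/1 ✓
Unsatisfied: (0,1), (1,0), (1,1), (2,0), (2,1) — 5 in total.

5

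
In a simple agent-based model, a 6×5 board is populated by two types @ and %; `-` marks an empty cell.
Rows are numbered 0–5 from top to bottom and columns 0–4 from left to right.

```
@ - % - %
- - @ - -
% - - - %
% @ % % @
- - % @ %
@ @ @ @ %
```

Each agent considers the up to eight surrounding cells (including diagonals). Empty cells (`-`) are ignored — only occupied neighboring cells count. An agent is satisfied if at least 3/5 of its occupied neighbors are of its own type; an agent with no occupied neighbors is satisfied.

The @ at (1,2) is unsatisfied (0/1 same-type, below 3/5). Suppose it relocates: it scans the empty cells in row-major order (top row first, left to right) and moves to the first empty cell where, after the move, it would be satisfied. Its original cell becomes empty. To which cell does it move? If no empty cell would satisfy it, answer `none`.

Vacating (1,2). Empty cells in order:
  (0,1): 1/2 same-type → still unsatisfied.
  (0,3): 0/2 same-type → still unsatisfied.
  (1,0): 1/2 same-type → still unsatisfied.
  (1,1): 1/3 same-type → still unsatisfied.
  (1,3): 0/3 same-type → still unsatisfied.
  (1,4): 0/2 same-type → still unsatisfied.
  (2,1): 1/4 same-type → still unsatisfied.
  (2,2): 1/3 same-type → still unsatisfied.
  (2,3): 1/4 same-type → still unsatisfied.
  (4,0): 3/4 same-type → satisfied — stop here.

(4,0)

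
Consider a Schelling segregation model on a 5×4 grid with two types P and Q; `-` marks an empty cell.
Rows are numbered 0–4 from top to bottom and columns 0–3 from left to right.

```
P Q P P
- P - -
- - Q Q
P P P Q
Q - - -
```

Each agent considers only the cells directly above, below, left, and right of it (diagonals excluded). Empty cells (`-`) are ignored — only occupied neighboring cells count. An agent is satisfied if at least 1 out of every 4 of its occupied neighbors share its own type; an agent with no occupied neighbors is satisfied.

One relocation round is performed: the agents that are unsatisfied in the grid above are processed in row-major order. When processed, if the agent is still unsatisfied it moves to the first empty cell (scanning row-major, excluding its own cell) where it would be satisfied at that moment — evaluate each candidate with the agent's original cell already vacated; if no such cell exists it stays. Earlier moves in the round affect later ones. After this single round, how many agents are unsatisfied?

0

Initially unsatisfied (in order): (0,0), (0,1), (1,1), (4,0).
  (0,0) → (1,0).
  (0,1) → (1,2).
  (1,1): now satisfied by earlier moves; stays.
  (4,0) → (1,3).
Resulting grid:
- - P P
P P Q Q
- - Q Q
P P P Q
- - - -
All satisfied now.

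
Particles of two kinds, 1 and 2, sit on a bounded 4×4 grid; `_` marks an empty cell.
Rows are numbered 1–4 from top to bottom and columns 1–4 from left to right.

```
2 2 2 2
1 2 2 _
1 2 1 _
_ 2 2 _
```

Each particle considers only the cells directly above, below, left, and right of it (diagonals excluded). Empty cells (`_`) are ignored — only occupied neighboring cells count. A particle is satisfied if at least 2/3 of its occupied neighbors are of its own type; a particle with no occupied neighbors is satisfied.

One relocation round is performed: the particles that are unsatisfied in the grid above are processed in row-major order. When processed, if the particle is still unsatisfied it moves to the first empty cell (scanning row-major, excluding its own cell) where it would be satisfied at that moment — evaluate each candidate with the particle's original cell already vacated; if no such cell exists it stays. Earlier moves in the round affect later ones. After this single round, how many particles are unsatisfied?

Initially unsatisfied (in order): (1,1), (2,1), (3,1), (3,2), (3,3), (4,3).
  (1,1) → (2,4).
  (2,1): no empty cell satisfies it; stays.
  (3,1): no empty cell satisfies it; stays.
  (3,2) → (4,4).
  (3,3): no empty cell satisfies it; stays.
  (4,3): now satisfied by earlier moves; stays.
Resulting grid:
_ 2 2 2
1 2 2 2
1 _ 1 _
_ 2 2 2
Unsatisfied now: (2,1), (3,3).

2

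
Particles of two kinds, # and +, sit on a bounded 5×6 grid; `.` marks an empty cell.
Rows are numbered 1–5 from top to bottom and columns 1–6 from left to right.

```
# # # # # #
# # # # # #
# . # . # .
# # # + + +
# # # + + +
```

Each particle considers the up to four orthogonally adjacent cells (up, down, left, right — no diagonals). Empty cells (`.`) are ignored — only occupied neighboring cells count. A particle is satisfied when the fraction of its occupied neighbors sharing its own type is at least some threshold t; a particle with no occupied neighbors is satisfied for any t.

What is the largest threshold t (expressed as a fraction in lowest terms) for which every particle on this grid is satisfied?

1/2

(1,1)# 2/2
(1,2)# 3/3
(1,3)# 3/3
(1,4)# 3/3
(1,5)# 3/3
(1,6)# 2/2
(2,1)# 3/3
(2,2)# 3/3
(2,3)# 4/4
(2,4)# 3/3
(2,5)# 4/4
(2,6)# 2/2
(3,1)# 2/2
(3,3)# 2/2
(3,5)# 1/2
(4,1)# 3/3
(4,2)# 3/3
(4,3)# 3/4
(4,4)+ 2/3
(4,5)+ 3/4
(4,6)+ 2/2
(5,1)# 2/2
(5,2)# 3/3
(5,3)# 2/3
(5,4)+ 2/3
(5,5)+ 3/3
(5,6)+ 2/2
The smallest same-type fraction is 1/2 at (3,5), which reduces to 1/2. Any threshold above that leaves this particle unsatisfied.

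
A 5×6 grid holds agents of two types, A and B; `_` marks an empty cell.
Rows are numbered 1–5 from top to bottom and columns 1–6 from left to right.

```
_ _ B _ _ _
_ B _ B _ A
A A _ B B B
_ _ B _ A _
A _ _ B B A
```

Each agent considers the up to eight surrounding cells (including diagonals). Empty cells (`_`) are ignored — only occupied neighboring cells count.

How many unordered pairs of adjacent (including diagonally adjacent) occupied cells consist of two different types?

Scan each occupied cell's neighbors to the right and below (and the two forward diagonals) so each pair is counted once.
From row 1: 0 unlike of 2 pairs (running 0/2).
From row 2: 4 unlike of 6 pairs (running 4/8).
From row 3: 4 unlike of 8 pairs (running 8/16).
From row 4: 2 unlike of 4 pairs (running 10/20).
From row 5: 1 unlike of 2 pairs (running 11/22).
Total adjacent occupied pairs: 22; unlike-type pairs: 11.

11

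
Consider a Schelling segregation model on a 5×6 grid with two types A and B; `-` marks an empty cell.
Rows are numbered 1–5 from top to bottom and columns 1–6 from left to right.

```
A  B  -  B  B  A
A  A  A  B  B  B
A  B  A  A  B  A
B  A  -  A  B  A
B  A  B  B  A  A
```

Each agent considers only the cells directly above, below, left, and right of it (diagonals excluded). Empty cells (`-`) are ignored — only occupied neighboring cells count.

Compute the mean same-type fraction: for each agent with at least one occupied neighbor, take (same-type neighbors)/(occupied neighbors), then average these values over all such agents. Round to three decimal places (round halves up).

Row 1: (1,1)A 1/2 · (1,2)B 0/2 · (1,4)B 2/2 · (1,5)B 2/3 · (1,6)A 0/2
Row 2: (2,1)A 3/3 · (2,2)A 2/4 · (2,3)A 2/3 · (2,4)B 2/4 · (2,5)B 4/4 · (2,6)B 1/3
Row 3: (3,1)A 1/3 · (3,2)B 0/4 · (3,3)A 2/3 · (3,4)A 2/4 · (3,5)B 2/4 · (3,6)A 1/3
Row 4: (4,1)B 1/3 · (4,2)A 1/3 · (4,4)A 1/3 · (4,5)B 1/4 · (4,6)A 2/3
Row 5: (5,1)B 1/2 · (5,2)A 1/3 · (5,3)B 1/2 · (5,4)B 1/3 · (5,5)A 1/3 · (5,6)A 2/2
Sum over 28 agents: 1/2 + 0/2 + 2/2 + 2/3 + 0/2 + 3/3 + 2/4 + 2/3 + 2/4 + 4/4 + 1/3 + 1/3 + 0/4 + 2/3 + 2/4 + 2/4 + 1/3 + 1/3 + 1/3 + 1/3 + 1/4 + 2/3 + 1/2 + 1/3 + 1/2 + 1/3 + 1/3 + 2/2 = 161/12; mean = 161/12 ÷ 28 = 23/48 = 0.479166… → 0.479.

0.479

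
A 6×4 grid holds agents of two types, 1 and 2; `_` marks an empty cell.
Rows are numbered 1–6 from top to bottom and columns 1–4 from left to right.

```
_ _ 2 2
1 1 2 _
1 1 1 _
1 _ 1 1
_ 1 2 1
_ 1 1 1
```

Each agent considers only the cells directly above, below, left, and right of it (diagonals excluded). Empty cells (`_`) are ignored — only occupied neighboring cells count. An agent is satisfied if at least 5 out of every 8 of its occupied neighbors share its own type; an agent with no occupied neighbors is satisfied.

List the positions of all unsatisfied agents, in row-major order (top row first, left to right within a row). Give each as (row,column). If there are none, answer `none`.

(2,3), (5,2), (5,3)

(1,3)2 2/2 satisfied
(1,4)2 1/1 satisfied
(2,1)1 2/2 satisfied
(2,2)1 2/3 satisfied
(2,3)2 1/3 not
(3,1)1 3/3 satisfied
(3,2)1 3/3 satisfied
(3,3)1 2/3 satisfied
(4,1)1 1/1 satisfied
(4,3)1 2/3 satisfied
(4,4)1 2/2 satisfied
(5,2)1 1/2 not
(5,3)2 0/4 not
(5,4)1 2/3 satisfied
(6,2)1 2/2 satisfied
(6,3)1 2/3 satisfied
(6,4)1 2/2 satisfied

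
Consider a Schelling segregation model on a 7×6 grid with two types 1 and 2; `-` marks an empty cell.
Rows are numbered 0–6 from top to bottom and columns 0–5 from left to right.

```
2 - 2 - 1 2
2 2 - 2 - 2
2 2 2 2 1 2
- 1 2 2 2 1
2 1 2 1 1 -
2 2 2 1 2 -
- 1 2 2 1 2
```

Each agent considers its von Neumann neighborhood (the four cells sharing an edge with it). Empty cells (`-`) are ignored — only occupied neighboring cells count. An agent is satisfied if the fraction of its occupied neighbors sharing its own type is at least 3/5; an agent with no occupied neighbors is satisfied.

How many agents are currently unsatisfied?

19

Row 0: (0,0)2 1/1 ok · (0,2)2 0/0 ok · (0,4)1 0/1 unhappy · (0,5)2 1/2 unhappy
Row 1: (1,0)2 3/3 ok · (1,1)2 2/2 ok · (1,3)2 1/1 ok · (1,5)2 2/2 ok
Row 2: (2,0)2 2/2 ok · (2,1)2 3/4 ok · (2,2)2 3/3 ok · (2,3)2 3/4 ok · (2,4)1 0/3 unhappy · (2,5)2 1/3 unhappy
Row 3: (3,1)1 1/3 unhappy · (3,2)2 3/4 ok · (3,3)2 3/4 ok · (3,4)2 1/4 unhappy · (3,5)1 0/2 unhappy
Row 4: (4,0)2 1/2 unhappy · (4,1)1 1/4 unhappy · (4,2)2 2/4 unhappy · (4,3)1 2/4 unhappy · (4,4)1 1/3 unhappy
Row 5: (5,0)2 2/2 ok · (5,1)2 2/4 unhappy · (5,2)2 3/4 ok · (5,3)1 1/4 unhappy · (5,4)2 0/3 unhappy
Row 6: (6,1)1 0/2 unhappy · (6,2)2 2/3 ok · (6,3)2 1/3 unhappy · (6,4)1 0/3 unhappy · (6,5)2 0/1 unhappy
Unsatisfied: (0,4), (0,5), (2,4), (2,5), (3,1), (3,4), (3,5), (4,0), (4,1), (4,2), (4,3), (4,4), (5,1), (5,3), (5,4), (6,1), (6,3), (6,4), (6,5) — 19 in total.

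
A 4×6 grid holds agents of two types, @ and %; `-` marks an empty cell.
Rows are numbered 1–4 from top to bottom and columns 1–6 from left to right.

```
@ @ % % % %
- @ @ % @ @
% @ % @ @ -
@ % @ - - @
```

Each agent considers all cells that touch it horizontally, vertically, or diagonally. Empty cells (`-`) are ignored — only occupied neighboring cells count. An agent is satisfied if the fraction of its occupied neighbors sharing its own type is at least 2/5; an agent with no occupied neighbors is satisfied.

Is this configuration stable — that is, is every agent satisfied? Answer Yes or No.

No

Row 1: (1,1)@ 2/2 ok · (1,2)@ 3/4 ok · (1,3)% 2/5 ok · (1,4)% 3/5 ok · (1,5)% 3/5 ok · (1,6)% 1/3 unhappy
Row 2: (2,2)@ 4/7 ok · (2,3)@ 4/8 ok · (2,4)% 4/8 ok · (2,5)@ 3/7 ok · (2,6)@ 2/4 ok
Row 3: (3,1)% 1/4 unhappy · (3,2)@ 4/7 ok · (3,3)% 2/7 unhappy · (3,4)@ 4/6 ok · (3,5)@ 4/5 ok
Row 4: (4,1)@ 1/3 unhappy · (4,2)% 2/5 ok · (4,3)@ 2/4 ok · (4,6)@ 1/1 ok
For instance (1,6) has only 1/3 same-type neighbors, below 2/5.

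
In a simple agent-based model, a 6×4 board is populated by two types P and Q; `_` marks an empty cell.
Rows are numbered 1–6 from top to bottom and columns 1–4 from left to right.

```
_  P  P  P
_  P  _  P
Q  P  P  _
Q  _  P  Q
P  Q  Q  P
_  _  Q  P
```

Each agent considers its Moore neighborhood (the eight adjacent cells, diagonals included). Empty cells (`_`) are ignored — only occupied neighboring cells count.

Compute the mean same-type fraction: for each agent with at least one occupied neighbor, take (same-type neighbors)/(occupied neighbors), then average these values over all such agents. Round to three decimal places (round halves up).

(1,2)P 2/2
(1,3)P 4/4
(1,4)P 2/2
(2,2)P 4/5
(2,4)P 3/3
(3,1)Q 1/3
(3,2)P 3/5
(3,3)P 4/5
(4,1)Q 2/4
(4,3)P 3/6
(4,4)Q 1/4
(5,1)P 0/2
(5,2)Q 3/5
(5,3)Q 3/6
(5,4)P 2/5
(6,3)Q 2/4
(6,4)P 1/3
Sum over 17 agents: 2/2 + 4/4 + 2/2 + 4/5 + 3/3 + 1/3 + 3/5 + 4/5 + 2/4 + 3/6 + 1/4 + 0/2 + 3/5 + 3/6 + 2/5 + 2/4 + 1/3 = 607/60; mean = 607/60 ÷ 17 = 607/1020 = 0.595098… → 0.595.

0.595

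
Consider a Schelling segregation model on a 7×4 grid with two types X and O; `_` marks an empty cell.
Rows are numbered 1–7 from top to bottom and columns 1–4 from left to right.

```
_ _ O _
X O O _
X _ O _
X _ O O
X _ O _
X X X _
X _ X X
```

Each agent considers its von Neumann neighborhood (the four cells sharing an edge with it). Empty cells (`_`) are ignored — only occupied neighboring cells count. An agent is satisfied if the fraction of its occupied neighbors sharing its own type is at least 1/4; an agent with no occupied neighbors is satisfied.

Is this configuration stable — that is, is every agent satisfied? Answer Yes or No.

(1,3)O 1/1 ✓
(2,1)X 1/2 ✓
(2,2)O 1/2 ✓
(2,3)O 3/3 ✓
(3,1)X 2/2 ✓
(3,3)O 2/2 ✓
(4,1)X 2/2 ✓
(4,3)O 3/3 ✓
(4,4)O 1/1 ✓
(5,1)X 2/2 ✓
(5,3)O 1/2 ✓
(6,1)X 3/3 ✓
(6,2)X 2/2 ✓
(6,3)X 2/3 ✓
(7,1)X 1/1 ✓
(7,3)X 2/2 ✓
(7,4)X 1/1 ✓
All meet the threshold, so the configuration is stable.

Yes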